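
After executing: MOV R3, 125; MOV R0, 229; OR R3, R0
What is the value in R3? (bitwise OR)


Register state trace:
  MOV R3, 125  → R3 = 125 (0b01111101)
  MOV R0, 229  → R0 = 229 (0b11100101)
  OR R3, R0   → R3 = 125 OR 229 = 253 (0b11111101)
Final: R3 = 253

253


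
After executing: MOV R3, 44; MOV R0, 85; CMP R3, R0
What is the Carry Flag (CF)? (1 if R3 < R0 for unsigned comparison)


Register state trace:
  MOV R3, 44  → R3 = 44
  MOV R0, 85  → R0 = 85
  CMP R3, R0  → unsigned 44 - 85: borrow occurs
  44 < 85, so CF = 1
CF = 1

1


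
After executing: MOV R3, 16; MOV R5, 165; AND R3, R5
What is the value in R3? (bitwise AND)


Register state trace:
  MOV R3, 16  → R3 = 16 (0b00010000)
  MOV R5, 165  → R5 = 165 (0b10100101)
  AND R3, R5  → R3 = 16 AND 165 = 0 (0b00000000)
Final: R3 = 0

0


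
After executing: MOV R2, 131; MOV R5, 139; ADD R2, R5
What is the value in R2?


Register state trace:
  MOV R2, 131  → R2 = 131
  MOV R5, 139  → R5 = 139
  ADD R2, R5  → R2 = 131 + 139 = 270
Final: R2 = 270

270


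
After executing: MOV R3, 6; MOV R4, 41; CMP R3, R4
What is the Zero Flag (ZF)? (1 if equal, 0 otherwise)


Register state trace:
  MOV R3, 6  → R3 = 6
  MOV R4, 41  → R4 = 41
  CMP R3, R4  → computes 6 - 41 = -35
  Result is nonzero, so values are not equal
ZF = 0

0


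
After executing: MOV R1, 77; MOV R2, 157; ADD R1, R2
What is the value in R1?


Register state trace:
  MOV R1, 77  → R1 = 77
  MOV R2, 157  → R2 = 157
  ADD R1, R2  → R1 = 77 + 157 = 234
Final: R1 = 234

234


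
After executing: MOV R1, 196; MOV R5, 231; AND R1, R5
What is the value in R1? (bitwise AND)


Register state trace:
  MOV R1, 196  → R1 = 196 (0b11000100)
  MOV R5, 231  → R5 = 231 (0b11100111)
  AND R1, R5  → R1 = 196 AND 231 = 196 (0b11000100)
Final: R1 = 196

196


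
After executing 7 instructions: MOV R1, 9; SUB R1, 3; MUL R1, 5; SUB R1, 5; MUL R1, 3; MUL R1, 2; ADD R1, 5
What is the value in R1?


Register state trace:
  MOV R1, 9  → R1 = 9
  SUB R1, 3  → R1 = 9 - 3 = 6
  MUL R1, 5  → R1 = 6 * 5 = 30
  SUB R1, 5  → R1 = 30 - 5 = 25
  MUL R1, 3  → R1 = 25 * 3 = 75
  MUL R1, 2  → R1 = 75 * 2 = 150
  ADD R1, 5  → R1 = 150 + 5 = 155
Final: R1 = 155

155


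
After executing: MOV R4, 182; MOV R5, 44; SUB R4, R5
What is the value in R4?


Register state trace:
  MOV R4, 182  → R4 = 182
  MOV R5, 44  → R5 = 44
  SUB R4, R5  → R4 = 182 - 44 = 138
Final: R4 = 138

138


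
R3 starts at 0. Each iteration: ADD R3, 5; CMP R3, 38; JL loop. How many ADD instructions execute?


Loop trace (R3 starts at 0, target 38, step 5):
  ADD #1: R3 = 0 + 5 = 5  → 5 < 38, loop
  ADD #2: R3 = 5 + 5 = 10  → 10 < 38, loop
  ADD #3: R3 = 10 + 5 = 15  → 15 < 38, loop
  ADD #4: R3 = 15 + 5 = 20  → 20 < 38, loop
  ADD #5: R3 = 20 + 5 = 25  → 25 < 38, loop
  ADD #6: R3 = 25 + 5 = 30  → 30 < 38, loop
  ADD #7: R3 = 30 + 5 = 35  → 35 < 38, loop
  ADD #8: R3 = 35 + 5 = 40  → 40 >= 38, exit
Total ADD instructions: 8

8


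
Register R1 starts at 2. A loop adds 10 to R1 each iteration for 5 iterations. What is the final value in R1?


Starting value: R1 = 2
  Iter 1: R1 = 2 + 10 = 12
  Iter 2: R1 = 12 + 10 = 22
  Iter 3: R1 = 22 + 10 = 32
  Iter 4: R1 = 32 + 10 = 42
  Iter 5: R1 = 42 + 10 = 52
Final: R1 = 52

52


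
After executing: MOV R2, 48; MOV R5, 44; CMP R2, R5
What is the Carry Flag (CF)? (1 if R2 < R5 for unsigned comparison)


Register state trace:
  MOV R2, 48  → R2 = 48
  MOV R5, 44  → R5 = 44
  CMP R2, R5  → unsigned 48 - 44: no borrow
  48 >= 44, so CF = 0
CF = 0

0


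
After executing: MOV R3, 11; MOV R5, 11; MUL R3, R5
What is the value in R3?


Register state trace:
  MOV R3, 11  → R3 = 11
  MOV R5, 11  → R5 = 11
  MUL R3, R5  → R3 = 11 * 11 = 121
Final: R3 = 121

121


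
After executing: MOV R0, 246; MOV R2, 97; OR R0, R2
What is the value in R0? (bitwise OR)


Register state trace:
  MOV R0, 246  → R0 = 246 (0b11110110)
  MOV R2, 97  → R2 = 97 (0b01100001)
  OR R0, R2   → R0 = 246 OR 97 = 247 (0b11110111)
Final: R0 = 247

247


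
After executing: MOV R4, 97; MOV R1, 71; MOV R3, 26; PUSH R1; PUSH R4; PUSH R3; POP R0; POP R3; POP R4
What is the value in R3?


Stack trace (top is rightmost):
  MOV R4, 97  → R4 = 97
  MOV R1, 71  → R1 = 71
  MOV R3, 26  → R3 = 26
  PUSH R1  → stack: [71]
  PUSH R4  → stack: [71, 97]
  PUSH R3  → stack: [71, 97, 26]
  POP R0  → R0 = 26, stack: [71, 97]
  POP R3  → R3 = 97, stack: [71]
  POP R4  → R4 = 71, stack: []
Final: R3 = 97

97


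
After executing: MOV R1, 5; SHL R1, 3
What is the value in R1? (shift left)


Register state trace:
  MOV R1, 5  → R1 = 5
  SHL R1, 3  → R1 = 5 << 3 = 5 * 2^3 = 40
Final: R1 = 40

40


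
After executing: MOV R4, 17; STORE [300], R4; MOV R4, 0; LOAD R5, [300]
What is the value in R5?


Register and memory trace:
  MOV R4, 17  → R4 = 17
  STORE [300], R4  → mem[300] = 17
  MOV R4, 0  → R4 = 0
  LOAD R5, [300]  → R5 = mem[300] = 17
Final: R5 = 17

17


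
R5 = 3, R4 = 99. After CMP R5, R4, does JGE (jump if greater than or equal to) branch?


Trace:
  R5 = 3, R4 = 99
  CMP R5, R4  → compares 3 vs 99
  JGE checks: is 3 greater than or equal to 99?
  3 < 99, so condition is false
Branch taken: No

No


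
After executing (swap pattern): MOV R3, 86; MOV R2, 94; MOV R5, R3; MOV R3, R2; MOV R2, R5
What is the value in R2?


Register state trace (swap pattern):
  MOV R3, 86  → R3 = 86
  MOV R2, 94  → R2 = 94
  MOV R5, R3  → R5 = 86  (save R3)
  MOV R3, R2  → R3 = 94  (R3 gets R2's value)
  MOV R2, R5  → R2 = 86  (R2 gets saved value)
Final: R2 = 86

86


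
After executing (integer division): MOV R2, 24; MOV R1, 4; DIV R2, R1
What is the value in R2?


Register state trace:
  MOV R2, 24  → R2 = 24
  MOV R1, 4  → R1 = 4
  DIV R2, R1  → R2 = 24 // 4 = 6
Final: R2 = 6

6


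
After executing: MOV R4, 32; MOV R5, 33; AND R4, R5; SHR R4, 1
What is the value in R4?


Register state trace:
  MOV R4, 32  → R4 = 32 (0b00100000)
  MOV R5, 33  → R5 = 33 (0b00100001)
  AND R4, R5  → R4 = 32 AND 33 = 32 (0b00100000)
  SHR R4, 1  → R4 = 32 >> 1 = 16
Final: R4 = 16

16


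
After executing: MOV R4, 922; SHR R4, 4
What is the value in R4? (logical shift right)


Register state trace:
  MOV R4, 922  → R4 = 922
  SHR R4, 4  → R4 = 922 >> 4 = 922 // 2^4 = 57
Final: R4 = 57

57


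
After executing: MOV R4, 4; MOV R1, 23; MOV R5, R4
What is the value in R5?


Register state trace:
  MOV R4, 4  → R4 = 4
  MOV R1, 23  → R1 = 23
  MOV R5, R4  → R5 = 4
Final: R5 = 4

4


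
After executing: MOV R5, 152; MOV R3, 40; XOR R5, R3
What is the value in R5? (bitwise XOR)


Register state trace:
  MOV R5, 152  → R5 = 152 (0b10011000)
  MOV R3, 40  → R3 = 40 (0b00101000)
  XOR R5, R3  → R5 = 152 XOR 40 = 176 (0b10110000)
Final: R5 = 176

176


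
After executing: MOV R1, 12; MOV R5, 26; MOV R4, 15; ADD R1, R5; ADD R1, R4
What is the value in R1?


Register state trace:
  MOV R1, 12  → R1 = 12
  MOV R5, 26  → R5 = 26
  MOV R4, 15  → R4 = 15
  ADD R1, R5  → R1 = 12 + 26 = 38
  ADD R1, R4  → R1 = 38 + 15 = 53
Final: R1 = 53

53


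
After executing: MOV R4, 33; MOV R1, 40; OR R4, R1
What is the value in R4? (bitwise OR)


Register state trace:
  MOV R4, 33  → R4 = 33 (0b00100001)
  MOV R1, 40  → R1 = 40 (0b00101000)
  OR R4, R1   → R4 = 33 OR 40 = 41 (0b00101001)
Final: R4 = 41

41


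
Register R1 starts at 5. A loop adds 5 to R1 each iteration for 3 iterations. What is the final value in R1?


Starting value: R1 = 5
  Iter 1: R1 = 5 + 5 = 10
  Iter 2: R1 = 10 + 5 = 15
  Iter 3: R1 = 15 + 5 = 20
Final: R1 = 20

20


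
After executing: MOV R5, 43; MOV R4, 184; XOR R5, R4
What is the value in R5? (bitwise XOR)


Register state trace:
  MOV R5, 43  → R5 = 43 (0b00101011)
  MOV R4, 184  → R4 = 184 (0b10111000)
  XOR R5, R4  → R5 = 43 XOR 184 = 147 (0b10010011)
Final: R5 = 147

147


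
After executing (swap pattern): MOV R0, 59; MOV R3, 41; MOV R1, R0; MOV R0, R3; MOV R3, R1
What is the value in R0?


Register state trace (swap pattern):
  MOV R0, 59  → R0 = 59
  MOV R3, 41  → R3 = 41
  MOV R1, R0  → R1 = 59  (save R0)
  MOV R0, R3  → R0 = 41  (R0 gets R3's value)
  MOV R3, R1  → R3 = 59  (R3 gets saved value)
Final: R0 = 41

41


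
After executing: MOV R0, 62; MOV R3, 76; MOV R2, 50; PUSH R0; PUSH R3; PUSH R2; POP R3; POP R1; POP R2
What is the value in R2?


Stack trace (top is rightmost):
  MOV R0, 62  → R0 = 62
  MOV R3, 76  → R3 = 76
  MOV R2, 50  → R2 = 50
  PUSH R0  → stack: [62]
  PUSH R3  → stack: [62, 76]
  PUSH R2  → stack: [62, 76, 50]
  POP R3  → R3 = 50, stack: [62, 76]
  POP R1  → R1 = 76, stack: [62]
  POP R2  → R2 = 62, stack: []
Final: R2 = 62

62


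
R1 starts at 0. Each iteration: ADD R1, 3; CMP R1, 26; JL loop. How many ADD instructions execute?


Loop trace (R1 starts at 0, target 26, step 3):
  ADD #1: R1 = 0 + 3 = 3  → 3 < 26, loop
  ADD #2: R1 = 3 + 3 = 6  → 6 < 26, loop
  ADD #3: R1 = 6 + 3 = 9  → 9 < 26, loop
  ADD #4: R1 = 9 + 3 = 12  → 12 < 26, loop
  ADD #5: R1 = 12 + 3 = 15  → 15 < 26, loop
  ADD #6: R1 = 15 + 3 = 18  → 18 < 26, loop
  ADD #7: R1 = 18 + 3 = 21  → 21 < 26, loop
  ADD #8: R1 = 21 + 3 = 24  → 24 < 26, loop
  ADD #9: R1 = 24 + 3 = 27  → 27 >= 26, exit
Total ADD instructions: 9

9


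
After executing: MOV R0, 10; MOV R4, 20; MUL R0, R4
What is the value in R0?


Register state trace:
  MOV R0, 10  → R0 = 10
  MOV R4, 20  → R4 = 20
  MUL R0, R4  → R0 = 10 * 20 = 200
Final: R0 = 200

200


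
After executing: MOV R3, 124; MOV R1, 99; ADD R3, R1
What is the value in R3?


Register state trace:
  MOV R3, 124  → R3 = 124
  MOV R1, 99  → R1 = 99
  ADD R3, R1  → R3 = 124 + 99 = 223
Final: R3 = 223

223


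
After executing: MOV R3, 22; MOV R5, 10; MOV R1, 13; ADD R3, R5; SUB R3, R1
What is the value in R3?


Register state trace:
  MOV R3, 22  → R3 = 22
  MOV R5, 10  → R5 = 10
  MOV R1, 13  → R1 = 13
  ADD R3, R5  → R3 = 22 + 10 = 32
  SUB R3, R1  → R3 = 32 - 13 = 19
Final: R3 = 19

19


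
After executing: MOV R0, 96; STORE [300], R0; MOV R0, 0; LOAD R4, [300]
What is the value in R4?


Register and memory trace:
  MOV R0, 96  → R0 = 96
  STORE [300], R0  → mem[300] = 96
  MOV R0, 0  → R0 = 0
  LOAD R4, [300]  → R4 = mem[300] = 96
Final: R4 = 96

96


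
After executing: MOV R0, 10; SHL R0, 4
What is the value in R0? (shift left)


Register state trace:
  MOV R0, 10  → R0 = 10
  SHL R0, 4  → R0 = 10 << 4 = 10 * 2^4 = 160
Final: R0 = 160

160


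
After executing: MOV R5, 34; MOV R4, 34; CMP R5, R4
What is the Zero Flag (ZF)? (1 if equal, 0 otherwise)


Register state trace:
  MOV R5, 34  → R5 = 34
  MOV R4, 34  → R4 = 34
  CMP R5, R4  → computes 34 - 34 = 0
  Result is zero, so values are equal
ZF = 1

1


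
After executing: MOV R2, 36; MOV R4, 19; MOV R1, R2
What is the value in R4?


Register state trace:
  MOV R2, 36  → R2 = 36
  MOV R4, 19  → R4 = 19
  MOV R1, R2  → R1 = 36
Final: R4 = 19

19


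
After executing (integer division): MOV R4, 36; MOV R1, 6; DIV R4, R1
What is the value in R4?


Register state trace:
  MOV R4, 36  → R4 = 36
  MOV R1, 6  → R1 = 6
  DIV R4, R1  → R4 = 36 // 6 = 6
Final: R4 = 6

6


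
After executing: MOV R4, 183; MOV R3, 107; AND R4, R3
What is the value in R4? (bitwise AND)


Register state trace:
  MOV R4, 183  → R4 = 183 (0b10110111)
  MOV R3, 107  → R3 = 107 (0b01101011)
  AND R4, R3  → R4 = 183 AND 107 = 35 (0b00100011)
Final: R4 = 35

35


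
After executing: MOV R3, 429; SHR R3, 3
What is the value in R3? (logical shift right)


Register state trace:
  MOV R3, 429  → R3 = 429
  SHR R3, 3  → R3 = 429 >> 3 = 429 // 2^3 = 53
Final: R3 = 53

53


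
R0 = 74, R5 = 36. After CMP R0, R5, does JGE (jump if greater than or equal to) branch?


Trace:
  R0 = 74, R5 = 36
  CMP R0, R5  → compares 74 vs 36
  JGE checks: is 74 greater than or equal to 36?
  74 > 36, so condition is true
Branch taken: Yes

Yes


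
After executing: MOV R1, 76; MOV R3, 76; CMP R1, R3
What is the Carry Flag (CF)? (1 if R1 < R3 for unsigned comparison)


Register state trace:
  MOV R1, 76  → R1 = 76
  MOV R3, 76  → R3 = 76
  CMP R1, R3  → unsigned 76 - 76: no borrow
  76 >= 76, so CF = 0
CF = 0

0


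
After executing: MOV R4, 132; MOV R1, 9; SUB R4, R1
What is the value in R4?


Register state trace:
  MOV R4, 132  → R4 = 132
  MOV R1, 9  → R1 = 9
  SUB R4, R1  → R4 = 132 - 9 = 123
Final: R4 = 123

123


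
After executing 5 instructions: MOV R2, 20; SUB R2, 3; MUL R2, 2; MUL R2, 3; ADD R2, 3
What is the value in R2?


Register state trace:
  MOV R2, 20  → R2 = 20
  SUB R2, 3  → R2 = 20 - 3 = 17
  MUL R2, 2  → R2 = 17 * 2 = 34
  MUL R2, 3  → R2 = 34 * 3 = 102
  ADD R2, 3  → R2 = 102 + 3 = 105
Final: R2 = 105

105


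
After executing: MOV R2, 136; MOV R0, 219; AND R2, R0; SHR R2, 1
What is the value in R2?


Register state trace:
  MOV R2, 136  → R2 = 136 (0b10001000)
  MOV R0, 219  → R0 = 219 (0b11011011)
  AND R2, R0  → R2 = 136 AND 219 = 136 (0b10001000)
  SHR R2, 1  → R2 = 136 >> 1 = 68
Final: R2 = 68

68


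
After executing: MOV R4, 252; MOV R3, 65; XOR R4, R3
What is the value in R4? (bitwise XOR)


Register state trace:
  MOV R4, 252  → R4 = 252 (0b11111100)
  MOV R3, 65  → R3 = 65 (0b01000001)
  XOR R4, R3  → R4 = 252 XOR 65 = 189 (0b10111101)
Final: R4 = 189

189


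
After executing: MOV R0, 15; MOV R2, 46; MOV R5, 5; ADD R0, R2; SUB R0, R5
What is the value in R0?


Register state trace:
  MOV R0, 15  → R0 = 15
  MOV R2, 46  → R2 = 46
  MOV R5, 5  → R5 = 5
  ADD R0, R2  → R0 = 15 + 46 = 61
  SUB R0, R5  → R0 = 61 - 5 = 56
Final: R0 = 56

56


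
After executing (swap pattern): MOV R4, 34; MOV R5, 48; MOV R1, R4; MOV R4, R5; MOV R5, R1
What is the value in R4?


Register state trace (swap pattern):
  MOV R4, 34  → R4 = 34
  MOV R5, 48  → R5 = 48
  MOV R1, R4  → R1 = 34  (save R4)
  MOV R4, R5  → R4 = 48  (R4 gets R5's value)
  MOV R5, R1  → R5 = 34  (R5 gets saved value)
Final: R4 = 48

48


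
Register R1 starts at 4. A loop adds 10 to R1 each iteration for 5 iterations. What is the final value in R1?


Starting value: R1 = 4
  Iter 1: R1 = 4 + 10 = 14
  Iter 2: R1 = 14 + 10 = 24
  Iter 3: R1 = 24 + 10 = 34
  Iter 4: R1 = 34 + 10 = 44
  Iter 5: R1 = 44 + 10 = 54
Final: R1 = 54

54


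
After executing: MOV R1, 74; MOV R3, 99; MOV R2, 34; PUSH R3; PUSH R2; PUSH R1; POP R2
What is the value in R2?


Stack trace (top is rightmost):
  MOV R1, 74  → R1 = 74
  MOV R3, 99  → R3 = 99
  MOV R2, 34  → R2 = 34
  PUSH R3  → stack: [99]
  PUSH R2  → stack: [99, 34]
  PUSH R1  → stack: [99, 34, 74]
  POP R2  → R2 = 74, stack: [99, 34]
Final: R2 = 74

74


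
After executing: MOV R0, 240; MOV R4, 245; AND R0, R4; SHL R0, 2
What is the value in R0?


Register state trace:
  MOV R0, 240  → R0 = 240 (0b11110000)
  MOV R4, 245  → R4 = 245 (0b11110101)
  AND R0, R4  → R0 = 240 AND 245 = 240 (0b11110000)
  SHL R0, 2  → R0 = 240 << 2 = 960
Final: R0 = 960

960


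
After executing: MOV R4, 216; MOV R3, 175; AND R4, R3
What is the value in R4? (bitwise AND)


Register state trace:
  MOV R4, 216  → R4 = 216 (0b11011000)
  MOV R3, 175  → R3 = 175 (0b10101111)
  AND R4, R3  → R4 = 216 AND 175 = 136 (0b10001000)
Final: R4 = 136

136


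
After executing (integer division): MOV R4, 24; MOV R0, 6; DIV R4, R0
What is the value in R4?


Register state trace:
  MOV R4, 24  → R4 = 24
  MOV R0, 6  → R0 = 6
  DIV R4, R0  → R4 = 24 // 6 = 4
Final: R4 = 4

4


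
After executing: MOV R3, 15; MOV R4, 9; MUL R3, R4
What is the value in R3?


Register state trace:
  MOV R3, 15  → R3 = 15
  MOV R4, 9  → R4 = 9
  MUL R3, R4  → R3 = 15 * 9 = 135
Final: R3 = 135

135


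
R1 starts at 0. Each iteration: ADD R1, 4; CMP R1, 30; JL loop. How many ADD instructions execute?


Loop trace (R1 starts at 0, target 30, step 4):
  ADD #1: R1 = 0 + 4 = 4  → 4 < 30, loop
  ADD #2: R1 = 4 + 4 = 8  → 8 < 30, loop
  ADD #3: R1 = 8 + 4 = 12  → 12 < 30, loop
  ADD #4: R1 = 12 + 4 = 16  → 16 < 30, loop
  ADD #5: R1 = 16 + 4 = 20  → 20 < 30, loop
  ADD #6: R1 = 20 + 4 = 24  → 24 < 30, loop
  ADD #7: R1 = 24 + 4 = 28  → 28 < 30, loop
  ADD #8: R1 = 28 + 4 = 32  → 32 >= 30, exit
Total ADD instructions: 8

8


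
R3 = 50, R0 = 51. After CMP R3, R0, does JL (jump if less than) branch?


Trace:
  R3 = 50, R0 = 51
  CMP R3, R0  → compares 50 vs 51
  JL checks: is 50 less than 51?
  50 < 51, so condition is true
Branch taken: Yes

Yes


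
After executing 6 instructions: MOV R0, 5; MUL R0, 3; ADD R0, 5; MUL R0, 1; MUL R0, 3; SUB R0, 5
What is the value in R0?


Register state trace:
  MOV R0, 5  → R0 = 5
  MUL R0, 3  → R0 = 5 * 3 = 15
  ADD R0, 5  → R0 = 15 + 5 = 20
  MUL R0, 1  → R0 = 20 * 1 = 20
  MUL R0, 3  → R0 = 20 * 3 = 60
  SUB R0, 5  → R0 = 60 - 5 = 55
Final: R0 = 55

55


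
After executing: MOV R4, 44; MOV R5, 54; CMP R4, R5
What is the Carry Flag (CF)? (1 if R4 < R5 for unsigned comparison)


Register state trace:
  MOV R4, 44  → R4 = 44
  MOV R5, 54  → R5 = 54
  CMP R4, R5  → unsigned 44 - 54: borrow occurs
  44 < 54, so CF = 1
CF = 1

1


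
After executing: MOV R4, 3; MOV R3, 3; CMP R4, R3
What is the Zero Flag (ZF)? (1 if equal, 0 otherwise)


Register state trace:
  MOV R4, 3  → R4 = 3
  MOV R3, 3  → R3 = 3
  CMP R4, R3  → computes 3 - 3 = 0
  Result is zero, so values are equal
ZF = 1

1


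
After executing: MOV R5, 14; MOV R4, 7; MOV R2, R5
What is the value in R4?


Register state trace:
  MOV R5, 14  → R5 = 14
  MOV R4, 7  → R4 = 7
  MOV R2, R5  → R2 = 14
Final: R4 = 7

7


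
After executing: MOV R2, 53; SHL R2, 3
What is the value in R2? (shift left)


Register state trace:
  MOV R2, 53  → R2 = 53
  SHL R2, 3  → R2 = 53 << 3 = 53 * 2^3 = 424
Final: R2 = 424

424


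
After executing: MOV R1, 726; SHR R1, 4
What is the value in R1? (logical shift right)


Register state trace:
  MOV R1, 726  → R1 = 726
  SHR R1, 4  → R1 = 726 >> 4 = 726 // 2^4 = 45
Final: R1 = 45

45


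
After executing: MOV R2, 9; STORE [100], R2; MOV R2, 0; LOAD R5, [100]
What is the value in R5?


Register and memory trace:
  MOV R2, 9  → R2 = 9
  STORE [100], R2  → mem[100] = 9
  MOV R2, 0  → R2 = 0
  LOAD R5, [100]  → R5 = mem[100] = 9
Final: R5 = 9

9


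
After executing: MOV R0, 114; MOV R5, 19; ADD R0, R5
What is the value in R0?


Register state trace:
  MOV R0, 114  → R0 = 114
  MOV R5, 19  → R5 = 19
  ADD R0, R5  → R0 = 114 + 19 = 133
Final: R0 = 133

133


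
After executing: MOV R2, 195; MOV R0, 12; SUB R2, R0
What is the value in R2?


Register state trace:
  MOV R2, 195  → R2 = 195
  MOV R0, 12  → R0 = 12
  SUB R2, R0  → R2 = 195 - 12 = 183
Final: R2 = 183

183


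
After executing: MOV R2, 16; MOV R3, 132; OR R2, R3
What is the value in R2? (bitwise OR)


Register state trace:
  MOV R2, 16  → R2 = 16 (0b00010000)
  MOV R3, 132  → R3 = 132 (0b10000100)
  OR R2, R3   → R2 = 16 OR 132 = 148 (0b10010100)
Final: R2 = 148

148


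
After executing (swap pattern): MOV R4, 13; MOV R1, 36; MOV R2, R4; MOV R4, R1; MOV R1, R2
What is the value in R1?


Register state trace (swap pattern):
  MOV R4, 13  → R4 = 13
  MOV R1, 36  → R1 = 36
  MOV R2, R4  → R2 = 13  (save R4)
  MOV R4, R1  → R4 = 36  (R4 gets R1's value)
  MOV R1, R2  → R1 = 13  (R1 gets saved value)
Final: R1 = 13

13


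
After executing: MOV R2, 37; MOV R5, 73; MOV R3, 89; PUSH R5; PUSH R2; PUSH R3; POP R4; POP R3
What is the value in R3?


Stack trace (top is rightmost):
  MOV R2, 37  → R2 = 37
  MOV R5, 73  → R5 = 73
  MOV R3, 89  → R3 = 89
  PUSH R5  → stack: [73]
  PUSH R2  → stack: [73, 37]
  PUSH R3  → stack: [73, 37, 89]
  POP R4  → R4 = 89, stack: [73, 37]
  POP R3  → R3 = 37, stack: [73]
Final: R3 = 37

37


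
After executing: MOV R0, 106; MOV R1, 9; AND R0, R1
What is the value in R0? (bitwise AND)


Register state trace:
  MOV R0, 106  → R0 = 106 (0b01101010)
  MOV R1, 9  → R1 = 9 (0b00001001)
  AND R0, R1  → R0 = 106 AND 9 = 8 (0b00001000)
Final: R0 = 8

8


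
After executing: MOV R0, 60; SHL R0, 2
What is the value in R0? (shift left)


Register state trace:
  MOV R0, 60  → R0 = 60
  SHL R0, 2  → R0 = 60 << 2 = 60 * 2^2 = 240
Final: R0 = 240

240


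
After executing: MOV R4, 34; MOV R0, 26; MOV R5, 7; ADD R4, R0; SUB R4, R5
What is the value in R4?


Register state trace:
  MOV R4, 34  → R4 = 34
  MOV R0, 26  → R0 = 26
  MOV R5, 7  → R5 = 7
  ADD R4, R0  → R4 = 34 + 26 = 60
  SUB R4, R5  → R4 = 60 - 7 = 53
Final: R4 = 53

53


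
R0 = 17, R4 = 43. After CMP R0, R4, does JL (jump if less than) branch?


Trace:
  R0 = 17, R4 = 43
  CMP R0, R4  → compares 17 vs 43
  JL checks: is 17 less than 43?
  17 < 43, so condition is true
Branch taken: Yes

Yes


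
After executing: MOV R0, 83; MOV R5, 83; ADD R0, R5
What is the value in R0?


Register state trace:
  MOV R0, 83  → R0 = 83
  MOV R5, 83  → R5 = 83
  ADD R0, R5  → R0 = 83 + 83 = 166
Final: R0 = 166

166


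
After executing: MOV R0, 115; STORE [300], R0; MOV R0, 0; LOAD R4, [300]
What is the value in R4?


Register and memory trace:
  MOV R0, 115  → R0 = 115
  STORE [300], R0  → mem[300] = 115
  MOV R0, 0  → R0 = 0
  LOAD R4, [300]  → R4 = mem[300] = 115
Final: R4 = 115

115


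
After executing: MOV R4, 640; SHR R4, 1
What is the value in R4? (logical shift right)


Register state trace:
  MOV R4, 640  → R4 = 640
  SHR R4, 1  → R4 = 640 >> 1 = 640 // 2^1 = 320
Final: R4 = 320

320


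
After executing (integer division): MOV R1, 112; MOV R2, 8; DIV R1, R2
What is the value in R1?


Register state trace:
  MOV R1, 112  → R1 = 112
  MOV R2, 8  → R2 = 8
  DIV R1, R2  → R1 = 112 // 8 = 14
Final: R1 = 14

14


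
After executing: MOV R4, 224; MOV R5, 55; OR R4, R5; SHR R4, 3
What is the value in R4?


Register state trace:
  MOV R4, 224  → R4 = 224 (0b11100000)
  MOV R5, 55  → R5 = 55 (0b00110111)
  OR R4, R5  → R4 = 224 OR 55 = 247 (0b11110111)
  SHR R4, 3  → R4 = 247 >> 3 = 30
Final: R4 = 30

30


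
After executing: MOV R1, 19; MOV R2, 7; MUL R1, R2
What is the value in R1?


Register state trace:
  MOV R1, 19  → R1 = 19
  MOV R2, 7  → R2 = 7
  MUL R1, R2  → R1 = 19 * 7 = 133
Final: R1 = 133

133


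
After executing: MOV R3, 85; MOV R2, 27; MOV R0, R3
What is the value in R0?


Register state trace:
  MOV R3, 85  → R3 = 85
  MOV R2, 27  → R2 = 27
  MOV R0, R3  → R0 = 85
Final: R0 = 85

85


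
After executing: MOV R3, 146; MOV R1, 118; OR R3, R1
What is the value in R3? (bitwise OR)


Register state trace:
  MOV R3, 146  → R3 = 146 (0b10010010)
  MOV R1, 118  → R1 = 118 (0b01110110)
  OR R3, R1   → R3 = 146 OR 118 = 246 (0b11110110)
Final: R3 = 246

246


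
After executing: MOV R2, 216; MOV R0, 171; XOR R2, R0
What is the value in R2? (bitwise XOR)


Register state trace:
  MOV R2, 216  → R2 = 216 (0b11011000)
  MOV R0, 171  → R0 = 171 (0b10101011)
  XOR R2, R0  → R2 = 216 XOR 171 = 115 (0b01110011)
Final: R2 = 115

115


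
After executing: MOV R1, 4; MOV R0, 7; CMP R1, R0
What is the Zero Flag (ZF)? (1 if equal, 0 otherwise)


Register state trace:
  MOV R1, 4  → R1 = 4
  MOV R0, 7  → R0 = 7
  CMP R1, R0  → computes 4 - 7 = -3
  Result is nonzero, so values are not equal
ZF = 0

0


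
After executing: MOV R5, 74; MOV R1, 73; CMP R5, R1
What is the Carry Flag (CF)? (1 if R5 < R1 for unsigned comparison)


Register state trace:
  MOV R5, 74  → R5 = 74
  MOV R1, 73  → R1 = 73
  CMP R5, R1  → unsigned 74 - 73: no borrow
  74 >= 73, so CF = 0
CF = 0

0


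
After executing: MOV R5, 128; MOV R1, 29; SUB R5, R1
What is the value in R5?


Register state trace:
  MOV R5, 128  → R5 = 128
  MOV R1, 29  → R1 = 29
  SUB R5, R1  → R5 = 128 - 29 = 99
Final: R5 = 99

99


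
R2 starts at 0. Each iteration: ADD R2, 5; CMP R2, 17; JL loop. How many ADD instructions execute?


Loop trace (R2 starts at 0, target 17, step 5):
  ADD #1: R2 = 0 + 5 = 5  → 5 < 17, loop
  ADD #2: R2 = 5 + 5 = 10  → 10 < 17, loop
  ADD #3: R2 = 10 + 5 = 15  → 15 < 17, loop
  ADD #4: R2 = 15 + 5 = 20  → 20 >= 17, exit
Total ADD instructions: 4

4


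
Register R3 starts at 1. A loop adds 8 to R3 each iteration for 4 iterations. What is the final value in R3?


Starting value: R3 = 1
  Iter 1: R3 = 1 + 8 = 9
  Iter 2: R3 = 9 + 8 = 17
  Iter 3: R3 = 17 + 8 = 25
  Iter 4: R3 = 25 + 8 = 33
Final: R3 = 33

33


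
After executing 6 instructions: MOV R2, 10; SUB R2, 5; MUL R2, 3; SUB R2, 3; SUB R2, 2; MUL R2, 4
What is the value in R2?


Register state trace:
  MOV R2, 10  → R2 = 10
  SUB R2, 5  → R2 = 10 - 5 = 5
  MUL R2, 3  → R2 = 5 * 3 = 15
  SUB R2, 3  → R2 = 15 - 3 = 12
  SUB R2, 2  → R2 = 12 - 2 = 10
  MUL R2, 4  → R2 = 10 * 4 = 40
Final: R2 = 40

40


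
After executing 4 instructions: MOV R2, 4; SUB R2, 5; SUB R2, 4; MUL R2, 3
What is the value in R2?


Register state trace:
  MOV R2, 4  → R2 = 4
  SUB R2, 5  → R2 = 4 - 5 = -1
  SUB R2, 4  → R2 = -1 - 4 = -5
  MUL R2, 3  → R2 = -5 * 3 = -15
Final: R2 = -15

-15


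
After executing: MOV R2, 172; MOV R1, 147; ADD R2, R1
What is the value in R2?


Register state trace:
  MOV R2, 172  → R2 = 172
  MOV R1, 147  → R1 = 147
  ADD R2, R1  → R2 = 172 + 147 = 319
Final: R2 = 319

319


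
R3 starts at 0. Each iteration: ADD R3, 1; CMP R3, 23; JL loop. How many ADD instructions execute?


Loop trace (R3 starts at 0, target 23, step 1):
  ADD #1: R3 = 0 + 1 = 1  → 1 < 23, loop
  ADD #2: R3 = 1 + 1 = 2  → 2 < 23, loop
  ADD #3: R3 = 2 + 1 = 3  → 3 < 23, loop
  ADD #4: R3 = 3 + 1 = 4  → 4 < 23, loop
  ADD #5: R3 = 4 + 1 = 5  → 5 < 23, loop
  ADD #6: R3 = 5 + 1 = 6  → 6 < 23, loop
  ADD #7: R3 = 6 + 1 = 7  → 7 < 23, loop
  ADD #8: R3 = 7 + 1 = 8  → 8 < 23, loop
  ADD #9: R3 = 8 + 1 = 9  → 9 < 23, loop
  ADD #10: R3 = 9 + 1 = 10  → 10 < 23, loop
  ADD #11: R3 = 10 + 1 = 11  → 11 < 23, loop
  ADD #12: R3 = 11 + 1 = 12  → 12 < 23, loop
  ADD #13: R3 = 12 + 1 = 13  → 13 < 23, loop
  ADD #14: R3 = 13 + 1 = 14  → 14 < 23, loop
  ADD #15: R3 = 14 + 1 = 15  → 15 < 23, loop
  ADD #16: R3 = 15 + 1 = 16  → 16 < 23, loop
  ADD #17: R3 = 16 + 1 = 17  → 17 < 23, loop
  ADD #18: R3 = 17 + 1 = 18  → 18 < 23, loop
  ADD #19: R3 = 18 + 1 = 19  → 19 < 23, loop
  ADD #20: R3 = 19 + 1 = 20  → 20 < 23, loop
  ADD #21: R3 = 20 + 1 = 21  → 21 < 23, loop
  ADD #22: R3 = 21 + 1 = 22  → 22 < 23, loop
  ADD #23: R3 = 22 + 1 = 23  → 23 >= 23, exit
Total ADD instructions: 23

23


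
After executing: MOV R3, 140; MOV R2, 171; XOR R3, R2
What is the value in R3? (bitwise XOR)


Register state trace:
  MOV R3, 140  → R3 = 140 (0b10001100)
  MOV R2, 171  → R2 = 171 (0b10101011)
  XOR R3, R2  → R3 = 140 XOR 171 = 39 (0b00100111)
Final: R3 = 39

39


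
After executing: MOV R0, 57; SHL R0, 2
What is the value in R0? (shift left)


Register state trace:
  MOV R0, 57  → R0 = 57
  SHL R0, 2  → R0 = 57 << 2 = 57 * 2^2 = 228
Final: R0 = 228

228


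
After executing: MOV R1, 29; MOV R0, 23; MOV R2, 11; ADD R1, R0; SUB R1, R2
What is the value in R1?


Register state trace:
  MOV R1, 29  → R1 = 29
  MOV R0, 23  → R0 = 23
  MOV R2, 11  → R2 = 11
  ADD R1, R0  → R1 = 29 + 23 = 52
  SUB R1, R2  → R1 = 52 - 11 = 41
Final: R1 = 41

41


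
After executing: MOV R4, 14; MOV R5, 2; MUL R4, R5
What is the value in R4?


Register state trace:
  MOV R4, 14  → R4 = 14
  MOV R5, 2  → R5 = 2
  MUL R4, R5  → R4 = 14 * 2 = 28
Final: R4 = 28

28


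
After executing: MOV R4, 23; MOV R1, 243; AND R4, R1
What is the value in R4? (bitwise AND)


Register state trace:
  MOV R4, 23  → R4 = 23 (0b00010111)
  MOV R1, 243  → R1 = 243 (0b11110011)
  AND R4, R1  → R4 = 23 AND 243 = 19 (0b00010011)
Final: R4 = 19

19


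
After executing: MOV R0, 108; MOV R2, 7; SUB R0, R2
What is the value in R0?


Register state trace:
  MOV R0, 108  → R0 = 108
  MOV R2, 7  → R2 = 7
  SUB R0, R2  → R0 = 108 - 7 = 101
Final: R0 = 101

101


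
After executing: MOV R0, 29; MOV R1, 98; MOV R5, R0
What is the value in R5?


Register state trace:
  MOV R0, 29  → R0 = 29
  MOV R1, 98  → R1 = 98
  MOV R5, R0  → R5 = 29
Final: R5 = 29

29


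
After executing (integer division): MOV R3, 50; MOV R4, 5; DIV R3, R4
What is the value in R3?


Register state trace:
  MOV R3, 50  → R3 = 50
  MOV R4, 5  → R4 = 5
  DIV R3, R4  → R3 = 50 // 5 = 10
Final: R3 = 10

10


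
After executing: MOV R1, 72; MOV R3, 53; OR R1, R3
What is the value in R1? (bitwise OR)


Register state trace:
  MOV R1, 72  → R1 = 72 (0b01001000)
  MOV R3, 53  → R3 = 53 (0b00110101)
  OR R1, R3   → R1 = 72 OR 53 = 125 (0b01111101)
Final: R1 = 125

125


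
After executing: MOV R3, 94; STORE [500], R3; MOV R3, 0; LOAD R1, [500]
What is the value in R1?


Register and memory trace:
  MOV R3, 94  → R3 = 94
  STORE [500], R3  → mem[500] = 94
  MOV R3, 0  → R3 = 0
  LOAD R1, [500]  → R1 = mem[500] = 94
Final: R1 = 94

94


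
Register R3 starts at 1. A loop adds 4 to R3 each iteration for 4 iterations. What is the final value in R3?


Starting value: R3 = 1
  Iter 1: R3 = 1 + 4 = 5
  Iter 2: R3 = 5 + 4 = 9
  Iter 3: R3 = 9 + 4 = 13
  Iter 4: R3 = 13 + 4 = 17
Final: R3 = 17

17


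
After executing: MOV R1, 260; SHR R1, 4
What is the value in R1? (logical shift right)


Register state trace:
  MOV R1, 260  → R1 = 260
  SHR R1, 4  → R1 = 260 >> 4 = 260 // 2^4 = 16
Final: R1 = 16

16


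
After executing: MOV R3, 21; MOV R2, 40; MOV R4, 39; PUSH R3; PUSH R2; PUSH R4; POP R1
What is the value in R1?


Stack trace (top is rightmost):
  MOV R3, 21  → R3 = 21
  MOV R2, 40  → R2 = 40
  MOV R4, 39  → R4 = 39
  PUSH R3  → stack: [21]
  PUSH R2  → stack: [21, 40]
  PUSH R4  → stack: [21, 40, 39]
  POP R1  → R1 = 39, stack: [21, 40]
Final: R1 = 39

39


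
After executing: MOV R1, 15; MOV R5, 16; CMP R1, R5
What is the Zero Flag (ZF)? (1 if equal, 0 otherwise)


Register state trace:
  MOV R1, 15  → R1 = 15
  MOV R5, 16  → R5 = 16
  CMP R1, R5  → computes 15 - 16 = -1
  Result is nonzero, so values are not equal
ZF = 0

0


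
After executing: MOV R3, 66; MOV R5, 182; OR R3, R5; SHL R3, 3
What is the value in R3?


Register state trace:
  MOV R3, 66  → R3 = 66 (0b01000010)
  MOV R5, 182  → R5 = 182 (0b10110110)
  OR R3, R5  → R3 = 66 OR 182 = 246 (0b11110110)
  SHL R3, 3  → R3 = 246 << 3 = 1968
Final: R3 = 1968

1968


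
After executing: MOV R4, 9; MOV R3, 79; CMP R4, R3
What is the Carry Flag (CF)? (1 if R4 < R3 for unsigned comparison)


Register state trace:
  MOV R4, 9  → R4 = 9
  MOV R3, 79  → R3 = 79
  CMP R4, R3  → unsigned 9 - 79: borrow occurs
  9 < 79, so CF = 1
CF = 1

1


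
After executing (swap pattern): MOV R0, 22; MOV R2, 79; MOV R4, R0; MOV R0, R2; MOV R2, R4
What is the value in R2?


Register state trace (swap pattern):
  MOV R0, 22  → R0 = 22
  MOV R2, 79  → R2 = 79
  MOV R4, R0  → R4 = 22  (save R0)
  MOV R0, R2  → R0 = 79  (R0 gets R2's value)
  MOV R2, R4  → R2 = 22  (R2 gets saved value)
Final: R2 = 22

22


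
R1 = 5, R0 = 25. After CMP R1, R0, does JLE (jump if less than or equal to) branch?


Trace:
  R1 = 5, R0 = 25
  CMP R1, R0  → compares 5 vs 25
  JLE checks: is 5 less than or equal to 25?
  5 < 25, so condition is true
Branch taken: Yes

Yes


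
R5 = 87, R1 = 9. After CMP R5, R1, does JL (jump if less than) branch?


Trace:
  R5 = 87, R1 = 9
  CMP R5, R1  → compares 87 vs 9
  JL checks: is 87 less than 9?
  87 > 9, so condition is false
Branch taken: No

No


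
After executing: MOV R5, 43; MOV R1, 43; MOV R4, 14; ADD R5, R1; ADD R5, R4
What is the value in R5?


Register state trace:
  MOV R5, 43  → R5 = 43
  MOV R1, 43  → R1 = 43
  MOV R4, 14  → R4 = 14
  ADD R5, R1  → R5 = 43 + 43 = 86
  ADD R5, R4  → R5 = 86 + 14 = 100
Final: R5 = 100

100


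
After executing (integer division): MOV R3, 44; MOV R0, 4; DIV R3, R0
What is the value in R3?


Register state trace:
  MOV R3, 44  → R3 = 44
  MOV R0, 4  → R0 = 4
  DIV R3, R0  → R3 = 44 // 4 = 11
Final: R3 = 11

11


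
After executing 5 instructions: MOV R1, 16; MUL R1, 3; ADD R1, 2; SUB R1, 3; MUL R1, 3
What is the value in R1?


Register state trace:
  MOV R1, 16  → R1 = 16
  MUL R1, 3  → R1 = 16 * 3 = 48
  ADD R1, 2  → R1 = 48 + 2 = 50
  SUB R1, 3  → R1 = 50 - 3 = 47
  MUL R1, 3  → R1 = 47 * 3 = 141
Final: R1 = 141

141


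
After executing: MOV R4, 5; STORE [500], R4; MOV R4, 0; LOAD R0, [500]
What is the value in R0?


Register and memory trace:
  MOV R4, 5  → R4 = 5
  STORE [500], R4  → mem[500] = 5
  MOV R4, 0  → R4 = 0
  LOAD R0, [500]  → R0 = mem[500] = 5
Final: R0 = 5

5


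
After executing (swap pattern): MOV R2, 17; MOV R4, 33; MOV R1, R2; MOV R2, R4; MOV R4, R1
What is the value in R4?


Register state trace (swap pattern):
  MOV R2, 17  → R2 = 17
  MOV R4, 33  → R4 = 33
  MOV R1, R2  → R1 = 17  (save R2)
  MOV R2, R4  → R2 = 33  (R2 gets R4's value)
  MOV R4, R1  → R4 = 17  (R4 gets saved value)
Final: R4 = 17

17


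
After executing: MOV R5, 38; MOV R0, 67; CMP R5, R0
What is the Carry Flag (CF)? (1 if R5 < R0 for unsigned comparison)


Register state trace:
  MOV R5, 38  → R5 = 38
  MOV R0, 67  → R0 = 67
  CMP R5, R0  → unsigned 38 - 67: borrow occurs
  38 < 67, so CF = 1
CF = 1

1


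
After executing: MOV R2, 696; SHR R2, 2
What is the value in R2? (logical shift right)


Register state trace:
  MOV R2, 696  → R2 = 696
  SHR R2, 2  → R2 = 696 >> 2 = 696 // 2^2 = 174
Final: R2 = 174

174


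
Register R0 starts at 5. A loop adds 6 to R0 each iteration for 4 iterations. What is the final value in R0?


Starting value: R0 = 5
  Iter 1: R0 = 5 + 6 = 11
  Iter 2: R0 = 11 + 6 = 17
  Iter 3: R0 = 17 + 6 = 23
  Iter 4: R0 = 23 + 6 = 29
Final: R0 = 29

29


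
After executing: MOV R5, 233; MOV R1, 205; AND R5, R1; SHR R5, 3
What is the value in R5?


Register state trace:
  MOV R5, 233  → R5 = 233 (0b11101001)
  MOV R1, 205  → R1 = 205 (0b11001101)
  AND R5, R1  → R5 = 233 AND 205 = 201 (0b11001001)
  SHR R5, 3  → R5 = 201 >> 3 = 25
Final: R5 = 25

25


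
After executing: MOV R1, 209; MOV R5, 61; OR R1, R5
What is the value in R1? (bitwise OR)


Register state trace:
  MOV R1, 209  → R1 = 209 (0b11010001)
  MOV R5, 61  → R5 = 61 (0b00111101)
  OR R1, R5   → R1 = 209 OR 61 = 253 (0b11111101)
Final: R1 = 253

253


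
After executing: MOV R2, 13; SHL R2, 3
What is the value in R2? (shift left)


Register state trace:
  MOV R2, 13  → R2 = 13
  SHL R2, 3  → R2 = 13 << 3 = 13 * 2^3 = 104
Final: R2 = 104

104


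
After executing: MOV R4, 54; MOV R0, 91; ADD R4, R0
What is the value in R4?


Register state trace:
  MOV R4, 54  → R4 = 54
  MOV R0, 91  → R0 = 91
  ADD R4, R0  → R4 = 54 + 91 = 145
Final: R4 = 145

145


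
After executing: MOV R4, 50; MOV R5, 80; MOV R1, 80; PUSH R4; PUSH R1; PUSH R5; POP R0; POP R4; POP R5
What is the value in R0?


Stack trace (top is rightmost):
  MOV R4, 50  → R4 = 50
  MOV R5, 80  → R5 = 80
  MOV R1, 80  → R1 = 80
  PUSH R4  → stack: [50]
  PUSH R1  → stack: [50, 80]
  PUSH R5  → stack: [50, 80, 80]
  POP R0  → R0 = 80, stack: [50, 80]
  POP R4  → R4 = 80, stack: [50]
  POP R5  → R5 = 50, stack: []
Final: R0 = 80

80


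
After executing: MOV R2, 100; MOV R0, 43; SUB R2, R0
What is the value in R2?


Register state trace:
  MOV R2, 100  → R2 = 100
  MOV R0, 43  → R0 = 43
  SUB R2, R0  → R2 = 100 - 43 = 57
Final: R2 = 57

57


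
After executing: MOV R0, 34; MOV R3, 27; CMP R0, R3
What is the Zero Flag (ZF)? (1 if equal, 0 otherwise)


Register state trace:
  MOV R0, 34  → R0 = 34
  MOV R3, 27  → R3 = 27
  CMP R0, R3  → computes 34 - 27 = 7
  Result is nonzero, so values are not equal
ZF = 0

0


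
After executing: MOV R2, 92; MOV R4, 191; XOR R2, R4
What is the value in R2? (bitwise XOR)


Register state trace:
  MOV R2, 92  → R2 = 92 (0b01011100)
  MOV R4, 191  → R4 = 191 (0b10111111)
  XOR R2, R4  → R2 = 92 XOR 191 = 227 (0b11100011)
Final: R2 = 227

227


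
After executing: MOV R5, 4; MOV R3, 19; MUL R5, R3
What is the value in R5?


Register state trace:
  MOV R5, 4  → R5 = 4
  MOV R3, 19  → R3 = 19
  MUL R5, R3  → R5 = 4 * 19 = 76
Final: R5 = 76

76


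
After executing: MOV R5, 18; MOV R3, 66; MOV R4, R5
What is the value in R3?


Register state trace:
  MOV R5, 18  → R5 = 18
  MOV R3, 66  → R3 = 66
  MOV R4, R5  → R4 = 18
Final: R3 = 66

66


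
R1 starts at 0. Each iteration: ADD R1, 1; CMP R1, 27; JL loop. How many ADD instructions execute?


Loop trace (R1 starts at 0, target 27, step 1):
  ADD #1: R1 = 0 + 1 = 1  → 1 < 27, loop
  ADD #2: R1 = 1 + 1 = 2  → 2 < 27, loop
  ADD #3: R1 = 2 + 1 = 3  → 3 < 27, loop
  ADD #4: R1 = 3 + 1 = 4  → 4 < 27, loop
  ADD #5: R1 = 4 + 1 = 5  → 5 < 27, loop
  ADD #6: R1 = 5 + 1 = 6  → 6 < 27, loop
  ADD #7: R1 = 6 + 1 = 7  → 7 < 27, loop
  ADD #8: R1 = 7 + 1 = 8  → 8 < 27, loop
  ADD #9: R1 = 8 + 1 = 9  → 9 < 27, loop
  ADD #10: R1 = 9 + 1 = 10  → 10 < 27, loop
  ADD #11: R1 = 10 + 1 = 11  → 11 < 27, loop
  ADD #12: R1 = 11 + 1 = 12  → 12 < 27, loop
  ADD #13: R1 = 12 + 1 = 13  → 13 < 27, loop
  ADD #14: R1 = 13 + 1 = 14  → 14 < 27, loop
  ADD #15: R1 = 14 + 1 = 15  → 15 < 27, loop
  ADD #16: R1 = 15 + 1 = 16  → 16 < 27, loop
  ADD #17: R1 = 16 + 1 = 17  → 17 < 27, loop
  ADD #18: R1 = 17 + 1 = 18  → 18 < 27, loop
  ADD #19: R1 = 18 + 1 = 19  → 19 < 27, loop
  ADD #20: R1 = 19 + 1 = 20  → 20 < 27, loop
  ADD #21: R1 = 20 + 1 = 21  → 21 < 27, loop
  ADD #22: R1 = 21 + 1 = 22  → 22 < 27, loop
  ADD #23: R1 = 22 + 1 = 23  → 23 < 27, loop
  ADD #24: R1 = 23 + 1 = 24  → 24 < 27, loop
  ADD #25: R1 = 24 + 1 = 25  → 25 < 27, loop
  ADD #26: R1 = 25 + 1 = 26  → 26 < 27, loop
  ADD #27: R1 = 26 + 1 = 27  → 27 >= 27, exit
Total ADD instructions: 27

27


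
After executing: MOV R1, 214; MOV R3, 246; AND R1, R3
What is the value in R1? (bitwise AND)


Register state trace:
  MOV R1, 214  → R1 = 214 (0b11010110)
  MOV R3, 246  → R3 = 246 (0b11110110)
  AND R1, R3  → R1 = 214 AND 246 = 214 (0b11010110)
Final: R1 = 214

214


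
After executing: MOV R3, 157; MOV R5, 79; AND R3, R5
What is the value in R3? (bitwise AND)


Register state trace:
  MOV R3, 157  → R3 = 157 (0b10011101)
  MOV R5, 79  → R5 = 79 (0b01001111)
  AND R3, R5  → R3 = 157 AND 79 = 13 (0b00001101)
Final: R3 = 13

13


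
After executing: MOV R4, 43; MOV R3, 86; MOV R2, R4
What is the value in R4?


Register state trace:
  MOV R4, 43  → R4 = 43
  MOV R3, 86  → R3 = 86
  MOV R2, R4  → R2 = 43
Final: R4 = 43

43


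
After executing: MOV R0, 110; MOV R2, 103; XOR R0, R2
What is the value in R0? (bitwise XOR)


Register state trace:
  MOV R0, 110  → R0 = 110 (0b01101110)
  MOV R2, 103  → R2 = 103 (0b01100111)
  XOR R0, R2  → R0 = 110 XOR 103 = 9 (0b00001001)
Final: R0 = 9

9


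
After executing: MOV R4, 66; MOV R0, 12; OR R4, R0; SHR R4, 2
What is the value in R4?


Register state trace:
  MOV R4, 66  → R4 = 66 (0b01000010)
  MOV R0, 12  → R0 = 12 (0b00001100)
  OR R4, R0  → R4 = 66 OR 12 = 78 (0b01001110)
  SHR R4, 2  → R4 = 78 >> 2 = 19
Final: R4 = 19

19


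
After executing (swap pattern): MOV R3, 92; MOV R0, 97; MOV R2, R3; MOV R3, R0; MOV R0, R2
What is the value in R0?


Register state trace (swap pattern):
  MOV R3, 92  → R3 = 92
  MOV R0, 97  → R0 = 97
  MOV R2, R3  → R2 = 92  (save R3)
  MOV R3, R0  → R3 = 97  (R3 gets R0's value)
  MOV R0, R2  → R0 = 92  (R0 gets saved value)
Final: R0 = 92

92
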